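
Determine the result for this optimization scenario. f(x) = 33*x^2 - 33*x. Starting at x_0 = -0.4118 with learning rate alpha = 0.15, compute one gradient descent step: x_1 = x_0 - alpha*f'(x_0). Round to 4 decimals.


We compute the gradient at x_0 and apply the update.
f'(x) = 66*x - 33
f'(-0.4118) = 66*-0.4118 - 33 = -60.1788
x_1 = -0.4118 - 0.15*-60.1788 = 8.615


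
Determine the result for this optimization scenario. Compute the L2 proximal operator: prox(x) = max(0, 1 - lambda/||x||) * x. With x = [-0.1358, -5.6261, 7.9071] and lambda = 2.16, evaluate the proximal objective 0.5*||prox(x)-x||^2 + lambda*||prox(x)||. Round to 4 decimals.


Step 1: Compute ||x||.
||x|| = 9.7053
Step 2: Compute scaling factor.
scale = max(0, 1 - 2.16/9.7053) = 0.7774
Step 3: prox(x) = [-0.1056, -4.374, 6.1473]
||prox(x)|| = 7.5453
Step 4: Proximal objective.
0.5*||prox-x||^2 = 2.3328
lambda*||prox|| = 16.2978
Total = 18.6307


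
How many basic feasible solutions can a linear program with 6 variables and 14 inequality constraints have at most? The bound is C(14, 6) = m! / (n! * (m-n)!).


Each vertex corresponds to some choice of n active constraints out of m, so the number of vertices is at most C(m, n) = m! / (n!(m-n)!).
m = 14, n = 6
Numerator: 14 * 13 * 12 * 11 * 10 * 9
Denominator: 6! = 720
C(14, 6) = 3003


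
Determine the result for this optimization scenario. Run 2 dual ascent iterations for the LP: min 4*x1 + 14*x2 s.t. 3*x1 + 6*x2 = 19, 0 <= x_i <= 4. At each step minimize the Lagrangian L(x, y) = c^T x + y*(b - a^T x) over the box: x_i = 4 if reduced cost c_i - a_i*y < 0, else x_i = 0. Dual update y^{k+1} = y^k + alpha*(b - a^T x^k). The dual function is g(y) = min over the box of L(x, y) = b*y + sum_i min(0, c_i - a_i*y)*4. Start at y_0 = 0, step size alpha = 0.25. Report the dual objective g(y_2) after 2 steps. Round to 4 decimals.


Dual ascent for LP: min 4*x1 + 14*x2, 3*x1 + 6*x2 = 19, 0 <= x_i <= 4
Step 1: y^k = 0.0, reduced costs: (4.0, 14.0)
  x^k = (0.0, 0.0), subgradient = b - a^T x = 19.0
  y^{k+1} = 0.0 + 0.25*19.0 = 4.75
Step 2: y^k = 4.75, reduced costs: (-10.25, -14.5)
  x^k = (4.0, 4.0), subgradient = b - a^T x = -17.0
  y^{k+1} = 4.75 + 0.25*-17.0 = 0.5
Dual objective at y_2 = 0.5: reduced costs (2.5, 11.0), box minimizer x = (0.0, 0.0)
g(y_2) = b*y + (c1 - a1*y)*x1 + (c2 - a2*y)*x2 = 19*0.5 + 2.5*0.0 + 11.0*0.0 = 9.5 + 0.0 + 0.0 = 9.5


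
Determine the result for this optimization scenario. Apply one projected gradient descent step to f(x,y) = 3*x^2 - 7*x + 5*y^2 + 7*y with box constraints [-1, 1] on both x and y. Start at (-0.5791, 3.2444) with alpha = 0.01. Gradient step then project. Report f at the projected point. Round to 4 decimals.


Step 1: Compute gradient at (-0.5791, 3.2444).
grad_x = 2*3*-0.5791 - 7 = -10.4746
grad_y = 2*5*3.2444 + 7 = 39.444
Step 2: Gradient step.
x_raw = -0.5791 - 0.01*-10.4746 = -0.4744
y_raw = 3.2444 - 0.01*39.444 = 2.85
Step 3: Project onto [-1, 1].
x_proj = clip(-0.4744) = -0.4744
y_proj = clip(2.85) = 1.0
Step 4: Evaluate f.
f(-0.4744, 1.0) = 15.9955


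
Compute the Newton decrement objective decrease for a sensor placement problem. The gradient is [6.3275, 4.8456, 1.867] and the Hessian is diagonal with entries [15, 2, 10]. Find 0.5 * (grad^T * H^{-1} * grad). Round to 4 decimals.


Step 1: H is diagonal, so H^(-1) * g = [0.4218, 2.4228, 0.1867].
Step 2: g^T H^(-1) g = sum_i g_i^2 / H_ii
  = (6.3275)^2/15 + (4.8456)^2/2 + (1.867)^2/10
  = 2.6692 + 11.7399 + 0.3486 = 14.7576
Step 3: Objective decrease = 0.5 * g^T H^(-1) g = 7.3788


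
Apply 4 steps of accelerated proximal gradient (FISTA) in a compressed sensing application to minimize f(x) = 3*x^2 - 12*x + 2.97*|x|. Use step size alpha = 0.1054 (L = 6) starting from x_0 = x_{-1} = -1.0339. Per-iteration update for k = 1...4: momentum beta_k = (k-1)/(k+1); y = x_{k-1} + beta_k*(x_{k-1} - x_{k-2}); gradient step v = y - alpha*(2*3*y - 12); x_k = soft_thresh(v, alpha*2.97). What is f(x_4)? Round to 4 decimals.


FISTA on f(x) = 3*x^2 - 12*x + 2.97*|x|
L = 6, alpha = 0.1054
Iteration 1: beta = 0.0, y = -1.0339 + 0.0*(-1.0339 + 1.0339) = -1.0339
  grad(y) = -18.2034, v = y - alpha*grad = 0.8847
  prox(v) = soft_thresh(0.8847, 0.313) = 0.5717
Iteration 2: beta = 0.3333, y = 0.5717 + 0.3333*(0.5717 + 1.0339) = 1.1069
  grad(y) = -5.3586, v = y - alpha*grad = 1.6717
  prox(v) = soft_thresh(1.6717, 0.313) = 1.3587
Iteration 3: beta = 0.5, y = 1.3587 + 0.5*(1.3587 - 0.5717) = 1.7521
  grad(y) = -1.4872, v = y - alpha*grad = 1.9089
  prox(v) = soft_thresh(1.9089, 0.313) = 1.5958
Iteration 4: beta = 0.6, y = 1.5958 + 0.6*(1.5958 - 1.3587) = 1.7382
  grad(y) = -1.571, v = y - alpha*grad = 1.9037
  prox(v) = soft_thresh(1.9037, 0.313) = 1.5907
f(x_4) = 3*1.5907^2 - 12*1.5907 + 2.97*|1.5907| = -6.773


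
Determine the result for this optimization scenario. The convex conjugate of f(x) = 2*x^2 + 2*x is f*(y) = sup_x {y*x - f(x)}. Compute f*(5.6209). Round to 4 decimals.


f*(y) = sup_x {y*x - a*x^2 - b*x} = sup_x {(y-b)*x - a*x^2}
FOC: (y - b) - 2a*x = 0 => x* = (y - b)/(2a)
x* = (5.6209 - 2)/(2*2) = 0.9052
f*(5.6209) = (y-b)^2/(4a) = (5.6209 - 2)^2/(4*2)
= 13.1109/8 = 1.6389


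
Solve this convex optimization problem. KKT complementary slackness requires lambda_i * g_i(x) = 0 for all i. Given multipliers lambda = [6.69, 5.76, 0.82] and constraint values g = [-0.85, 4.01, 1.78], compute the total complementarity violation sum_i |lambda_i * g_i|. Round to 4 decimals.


KKT complementary slackness check:
lambda_1 * g_1 = 6.69 * -0.85 = -5.6865
lambda_2 * g_2 = 5.76 * 4.01 = 23.0976
lambda_3 * g_3 = 0.82 * 1.78 = 1.4596
Total violation = 5.6865 + 23.0976 + 1.4596 = 30.2437


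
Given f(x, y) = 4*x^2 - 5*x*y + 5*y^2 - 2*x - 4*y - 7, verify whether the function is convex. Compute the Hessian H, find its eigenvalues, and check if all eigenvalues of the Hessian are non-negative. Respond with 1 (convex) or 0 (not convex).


The Hessian of f(x,y) = 4*x^2 - 5*x*y + 5*y^2 - 2*x - 4*y - 7 is:
H = [[8, -5], [-5, 10]]
Trace = 8 + 10 = 18
Determinant = 8*10 - (-5)^2 = 55
Discriminant = (18)^2 - 4*55 = 104.0
Eigenvalues: lambda_1 = 3.901, lambda_2 = 14.099
The function is convex.

1


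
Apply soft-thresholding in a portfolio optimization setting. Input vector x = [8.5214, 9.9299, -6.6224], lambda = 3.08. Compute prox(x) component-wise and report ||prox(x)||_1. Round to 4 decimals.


Soft-thresholding with lambda = 3.08:
prox(8.5214) = sign(8.5214)*max(|8.5214| - 3.08, 0) = 5.4414
prox(9.9299) = sign(9.9299)*max(|9.9299| - 3.08, 0) = 6.8499
prox(-6.6224) = sign(-6.6224)*max(|-6.6224| - 3.08, 0) = -3.5424
prox(x) = [5.4414, 6.8499, -3.5424]
||prox(x)||_1 = 5.4414 + 6.8499 + 3.5424 = 15.8337


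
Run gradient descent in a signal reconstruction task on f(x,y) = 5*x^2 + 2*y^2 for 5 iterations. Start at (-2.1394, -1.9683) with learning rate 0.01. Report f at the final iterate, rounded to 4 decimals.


Gradient descent on f(x,y) = 5*x^2 + 2*y^2.
Starting point: (-2.1394, -1.9683), alpha = 0.01
Step 1: grad_x = 2*5*-2.1394 = -21.394, grad_y = 2*2*-1.9683 = -7.8732
  x_1 = -2.1394 - 0.01*-21.394 = -1.9255
  y_1 = -1.9683 - 0.01*-7.8732 = -1.8896
Step 2: grad_x = 2*5*-1.9255 = -19.2546, grad_y = 2*2*-1.8896 = -7.5583
  x_2 = -1.9255 - 0.01*-19.2546 = -1.7329
  y_2 = -1.8896 - 0.01*-7.5583 = -1.814
Step 3: grad_x = 2*5*-1.7329 = -17.3291, grad_y = 2*2*-1.814 = -7.2559
  x_3 = -1.7329 - 0.01*-17.3291 = -1.5596
  y_3 = -1.814 - 0.01*-7.2559 = -1.7414
Step 4: grad_x = 2*5*-1.5596 = -15.5962, grad_y = 2*2*-1.7414 = -6.9657
  x_4 = -1.5596 - 0.01*-15.5962 = -1.4037
  y_4 = -1.7414 - 0.01*-6.9657 = -1.6718
Step 5: grad_x = 2*5*-1.4037 = -14.0366, grad_y = 2*2*-1.6718 = -6.6871
  x_5 = -1.4037 - 0.01*-14.0366 = -1.2633
  y_5 = -1.6718 - 0.01*-6.6871 = -1.6049
f(-1.2633, -1.6049) = 5*(-1.2633)^2 + 2*(-1.6049)^2 = 13.131


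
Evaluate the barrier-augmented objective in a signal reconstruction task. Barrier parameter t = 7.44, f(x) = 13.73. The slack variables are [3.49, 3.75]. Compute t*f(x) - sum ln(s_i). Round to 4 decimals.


Step 1: Compute log-barrier.
ln values: [1.2499, 1.3218]
phi = -(1.2499 + 1.3218) = -2.5717
Step 2: Compute augmented objective.
t*f(x) = 7.44*13.73 = 102.1512
Total = 102.1512 - 2.5717 = 99.5795


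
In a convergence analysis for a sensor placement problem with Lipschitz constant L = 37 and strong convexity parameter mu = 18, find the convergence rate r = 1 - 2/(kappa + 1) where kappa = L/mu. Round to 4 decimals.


Step 1: Compute the condition number.
kappa = L/mu = 37/18 = 2.0556
Step 2: Compute the convergence rate.
r = 1 - 2/(kappa + 1) = 1 - 2*mu/(L + mu) = (L - mu)/(L + mu) = 19/55 = 0.3455


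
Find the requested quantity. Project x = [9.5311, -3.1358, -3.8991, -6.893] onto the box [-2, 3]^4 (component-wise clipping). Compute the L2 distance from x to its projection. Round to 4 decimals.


Project each component onto [-2, 3].
clip(9.5311) = 3.0, clip(-3.1358) = -2.0, clip(-3.8991) = -2.0, clip(-6.893) = -2.0
Projection = [3.0, -2.0, -2.0, -2.0]
Squared diffs: [42.6553, 1.29, 3.6066, 23.9414]
Distance = sqrt(71.4933) = 8.4554


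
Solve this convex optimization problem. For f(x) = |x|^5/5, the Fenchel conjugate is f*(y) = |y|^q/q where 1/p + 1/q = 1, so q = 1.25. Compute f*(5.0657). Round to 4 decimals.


The conjugate exponent q satisfies 1/p + 1/q = 1.
p = 5, so q = 5/(5 - 1) = 1.25
|y|^q = 5.0657^1.25 = 7.5998
f*(5.0657) = 7.5998 / 1.25 = 6.0798


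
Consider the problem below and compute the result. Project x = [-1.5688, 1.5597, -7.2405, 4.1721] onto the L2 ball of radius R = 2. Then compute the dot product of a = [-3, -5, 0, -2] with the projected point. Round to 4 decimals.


Step 1: Compute ||x|| (intermediates to 6 decimals).
||x|| = sqrt((-1.5688)^2 + 1.5597^2 + (-7.2405)^2 + 4.1721^2) = 8.644366
Step 2: Project.
Since ||x|| > R, scale = R/||x|| = 2/8.644366 = 0.231365, proj(x) = scale * x
proj(x) = [-0.362965, 0.36086, -1.675198, 0.965278]
Step 3: Dot product.
a^T * proj(x) = -3*(-0.362965) - 5*0.36086 + 0*(-1.675198) - 2*0.965278 = -2.646


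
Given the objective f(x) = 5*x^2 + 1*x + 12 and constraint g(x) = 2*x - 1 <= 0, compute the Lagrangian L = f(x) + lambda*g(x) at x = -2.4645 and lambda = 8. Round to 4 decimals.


Step 1: Evaluate f(x).
f(-2.4645) = 5*(-2.4645)^2 + 1*(-2.4645) + 12 = 39.9043
Step 2: Evaluate g(x).
g(-2.4645) = 2*-2.4645 - 1 = -5.929
Step 3: Compute Lagrangian.
L = 39.9043 + 8*-5.929 = -7.5277


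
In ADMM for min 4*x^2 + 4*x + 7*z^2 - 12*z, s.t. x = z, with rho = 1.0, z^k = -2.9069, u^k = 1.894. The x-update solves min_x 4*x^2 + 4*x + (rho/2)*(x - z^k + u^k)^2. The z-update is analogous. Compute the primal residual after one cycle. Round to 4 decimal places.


ADMM iteration with rho = 1.0, z^k = -2.9069, u^k = 1.894
Step 1: x-update.
Minimize 4*x^2 + 4*x + (1.0/2)*(x + 2.9069 + 1.894)^2
FOC: (2*4 + 1.0)*x = -4 + 1.0*(-2.9069 - 1.894)
x^{k+1} = -0.9779
Step 2: z-update.
Minimize 7*z^2 - 12*z + (1.0/2)*(-0.9779 - z + 1.894)^2
FOC: (2*7 + 1.0)*z = 12 + 1.0*(-0.9779 + 1.894)
z^{k+1} = 0.8611
Step 3: u-update.
u^{k+1} = 1.894 - 0.9779 - 0.8611 = 0.055
Step 4: Primal residual = |-0.9779 - 0.8611| = 1.839


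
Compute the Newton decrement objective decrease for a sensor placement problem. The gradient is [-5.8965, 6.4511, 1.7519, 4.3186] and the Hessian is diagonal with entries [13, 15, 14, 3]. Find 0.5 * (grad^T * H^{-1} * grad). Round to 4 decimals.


Step 1: H is diagonal, so H^(-1) * g = [-0.4536, 0.4301, 0.1251, 1.4395].
Step 2: g^T H^(-1) g = sum_i g_i^2 / H_ii
  = (-5.8965)^2/13 + (6.4511)^2/15 + (1.7519)^2/14 + (4.3186)^2/3
  = 2.6745 + 2.7744 + 0.2192 + 6.2168 = 11.885
Step 3: Objective decrease = 0.5 * g^T H^(-1) g = 5.9425


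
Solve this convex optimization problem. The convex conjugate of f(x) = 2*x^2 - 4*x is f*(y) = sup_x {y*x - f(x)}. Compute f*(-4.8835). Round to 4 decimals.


f*(y) = sup_x {y*x - a*x^2 - b*x} = sup_x {(y-b)*x - a*x^2}
FOC: (y - b) - 2a*x = 0 => x* = (y - b)/(2a)
x* = (-4.8835 + 4)/(2*2) = -0.2209
f*(-4.8835) = (y-b)^2/(4a) = (-4.8835 + 4)^2/(4*2)
= 0.7806/8 = 0.0976


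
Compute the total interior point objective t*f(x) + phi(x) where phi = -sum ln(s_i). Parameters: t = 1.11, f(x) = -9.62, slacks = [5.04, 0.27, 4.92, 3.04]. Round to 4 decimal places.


Step 1: Compute log-barrier.
ln values: [1.6174, -1.3093, 1.5933, 1.1119]
phi = -(1.6174 - 1.3093 + 1.5933 + 1.1119) = -3.0132
Step 2: Compute augmented objective.
t*f(x) = 1.11*-9.62 = -10.6782
Total = -10.6782 - 3.0132 = -13.6914


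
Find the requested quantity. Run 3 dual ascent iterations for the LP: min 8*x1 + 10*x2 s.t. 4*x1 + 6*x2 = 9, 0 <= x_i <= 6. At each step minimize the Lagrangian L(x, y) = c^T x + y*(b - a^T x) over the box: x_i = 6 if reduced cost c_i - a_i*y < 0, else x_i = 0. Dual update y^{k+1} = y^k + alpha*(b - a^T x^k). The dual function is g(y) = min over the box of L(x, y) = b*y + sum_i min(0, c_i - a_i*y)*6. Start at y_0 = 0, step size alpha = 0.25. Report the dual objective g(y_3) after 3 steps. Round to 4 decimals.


Dual ascent for LP: min 8*x1 + 10*x2, 4*x1 + 6*x2 = 9, 0 <= x_i <= 6
Step 1: y^k = 0.0, reduced costs: (8.0, 10.0)
  x^k = (0.0, 0.0), subgradient = b - a^T x = 9.0
  y^{k+1} = 0.0 + 0.25*9.0 = 2.25
Step 2: y^k = 2.25, reduced costs: (-1.0, -3.5)
  x^k = (6.0, 6.0), subgradient = b - a^T x = -51.0
  y^{k+1} = 2.25 + 0.25*-51.0 = -10.5
Step 3: y^k = -10.5, reduced costs: (50.0, 73.0)
  x^k = (0.0, 0.0), subgradient = b - a^T x = 9.0
  y^{k+1} = -10.5 + 0.25*9.0 = -8.25
Dual objective at y_3 = -8.25: reduced costs (41.0, 59.5), box minimizer x = (0.0, 0.0)
g(y_3) = b*y + (c1 - a1*y)*x1 + (c2 - a2*y)*x2 = 9*(-8.25) + 41.0*0.0 + 59.5*0.0 = -74.25 + 0.0 + 0.0 = -74.25


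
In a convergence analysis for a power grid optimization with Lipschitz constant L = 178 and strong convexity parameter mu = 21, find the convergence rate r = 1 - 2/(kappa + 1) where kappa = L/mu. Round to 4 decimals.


Step 1: Compute the condition number.
kappa = L/mu = 178/21 = 8.4762
Step 2: Compute the convergence rate.
r = 1 - 2/(kappa + 1) = 1 - 2*mu/(L + mu) = (L - mu)/(L + mu) = 157/199 = 0.7889


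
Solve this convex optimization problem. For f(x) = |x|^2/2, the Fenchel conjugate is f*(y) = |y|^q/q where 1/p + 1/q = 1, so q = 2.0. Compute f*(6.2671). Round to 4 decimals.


The conjugate exponent q satisfies 1/p + 1/q = 1.
p = 2, so q = 2/(2 - 1) = 2.0
|y|^q = 6.2671^2.0 = 39.2765
f*(6.2671) = 39.2765 / 2.0 = 19.6383


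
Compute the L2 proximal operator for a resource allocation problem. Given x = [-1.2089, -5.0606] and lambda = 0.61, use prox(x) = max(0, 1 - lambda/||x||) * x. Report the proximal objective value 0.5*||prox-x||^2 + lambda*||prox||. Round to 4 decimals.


Step 1: Compute ||x||.
||x|| = 5.203
Step 2: Compute scaling factor.
scale = max(0, 1 - 0.61/5.203) = 0.8828
Step 3: prox(x) = [-1.0672, -4.4673]
||prox(x)|| = 4.593
Step 4: Proximal objective.
0.5*||prox-x||^2 = 0.1861
lambda*||prox|| = 2.8017
Total = 2.9878


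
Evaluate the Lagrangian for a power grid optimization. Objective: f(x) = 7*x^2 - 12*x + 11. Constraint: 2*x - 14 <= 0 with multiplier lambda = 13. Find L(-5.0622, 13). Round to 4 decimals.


Step 1: Evaluate f(x).
f(-5.0622) = 7*(-5.0622)^2 - 12*(-5.0622) + 11 = 251.1275
Step 2: Evaluate g(x).
g(-5.0622) = 2*-5.0622 - 14 = -24.1244
Step 3: Compute Lagrangian.
L = 251.1275 + 13*-24.1244 = -62.4897


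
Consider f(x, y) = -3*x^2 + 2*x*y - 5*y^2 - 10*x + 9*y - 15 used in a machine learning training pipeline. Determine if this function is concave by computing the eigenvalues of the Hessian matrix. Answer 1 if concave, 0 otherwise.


The Hessian of f(x,y) = -3*x^2 + 2*x*y - 5*y^2 - 10*x + 9*y - 15 is:
H = [[-6, 2], [2, -10]]
Trace = -6 - 10 = -16
Determinant = -6*-10 - (2)^2 = 56
Discriminant = (-16)^2 - 4*56 = 32.0
Eigenvalues: lambda_1 = -10.8284, lambda_2 = -5.1716
The function is concave.

1


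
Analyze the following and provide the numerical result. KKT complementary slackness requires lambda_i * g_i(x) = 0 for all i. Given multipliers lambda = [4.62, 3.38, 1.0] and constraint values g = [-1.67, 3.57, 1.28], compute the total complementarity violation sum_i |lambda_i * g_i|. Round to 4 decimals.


KKT complementary slackness check:
lambda_1 * g_1 = 4.62 * -1.67 = -7.7154
lambda_2 * g_2 = 3.38 * 3.57 = 12.0666
lambda_3 * g_3 = 1.0 * 1.28 = 1.28
Total violation = 7.7154 + 12.0666 + 1.28 = 21.062


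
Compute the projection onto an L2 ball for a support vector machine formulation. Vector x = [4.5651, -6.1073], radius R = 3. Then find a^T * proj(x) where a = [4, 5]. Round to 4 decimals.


Step 1: Compute ||x|| (intermediates to 6 decimals).
||x|| = sqrt(4.5651^2 + (-6.1073)^2) = 7.62491
Step 2: Project.
Since ||x|| > R, scale = R/||x|| = 3/7.62491 = 0.393447, proj(x) = scale * x
proj(x) = [1.796125, -2.402899]
Step 3: Dot product.
a^T * proj(x) = 4*1.796125 + 5*(-2.402899) = -4.83


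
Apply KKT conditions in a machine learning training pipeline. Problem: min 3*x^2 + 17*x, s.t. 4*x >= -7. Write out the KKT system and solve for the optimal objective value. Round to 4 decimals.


Step 1: Try lambda = 0 (constraint inactive).
x_unc = -17/(2*3) = -2.8333
Check: 4*-2.8333 = -11.3332 < -7 -- violated!
Step 2: Constraint must be active: 4*x = -7
x* = -7/4 = -1.75
lambda = (2*3*(-1.75) + 17)/4 = 1.625
Step 3: Compute optimal value.
f(x*) = 3*(-1.75)^2 + 17*(-1.75) = -20.5625


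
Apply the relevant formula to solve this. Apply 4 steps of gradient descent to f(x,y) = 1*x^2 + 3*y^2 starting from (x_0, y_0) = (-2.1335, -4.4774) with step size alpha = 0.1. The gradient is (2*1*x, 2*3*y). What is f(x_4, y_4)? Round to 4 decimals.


Gradient descent on f(x,y) = 1*x^2 + 3*y^2.
Starting point: (-2.1335, -4.4774), alpha = 0.1
Step 1: grad_x = 2*1*-2.1335 = -4.267, grad_y = 2*3*-4.4774 = -26.8644
  x_1 = -2.1335 - 0.1*-4.267 = -1.7068
  y_1 = -4.4774 - 0.1*-26.8644 = -1.791
Step 2: grad_x = 2*1*-1.7068 = -3.4136, grad_y = 2*3*-1.791 = -10.7458
  x_2 = -1.7068 - 0.1*-3.4136 = -1.3654
  y_2 = -1.791 - 0.1*-10.7458 = -0.7164
Step 3: grad_x = 2*1*-1.3654 = -2.7309, grad_y = 2*3*-0.7164 = -4.2983
  x_3 = -1.3654 - 0.1*-2.7309 = -1.0924
  y_3 = -0.7164 - 0.1*-4.2983 = -0.2866
Step 4: grad_x = 2*1*-1.0924 = -2.1847, grad_y = 2*3*-0.2866 = -1.7193
  x_4 = -1.0924 - 0.1*-2.1847 = -0.8739
  y_4 = -0.2866 - 0.1*-1.7193 = -0.1146
f(-0.8739, -0.1146) = 1*(-0.8739)^2 + 3*(-0.1146)^2 = 0.8031


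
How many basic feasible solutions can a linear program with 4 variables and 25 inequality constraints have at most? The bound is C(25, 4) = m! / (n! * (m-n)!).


Each vertex corresponds to some choice of n active constraints out of m, so the number of vertices is at most C(m, n) = m! / (n!(m-n)!).
m = 25, n = 4
Numerator: 25 * 24 * 23 * 22
Denominator: 4! = 24
C(25, 4) = 12650


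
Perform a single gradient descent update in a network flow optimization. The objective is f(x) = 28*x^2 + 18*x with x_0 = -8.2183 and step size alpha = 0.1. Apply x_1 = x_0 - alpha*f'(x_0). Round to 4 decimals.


We compute the gradient at x_0 and apply the update.
f'(x) = 56*x + 18
f'(-8.2183) = 56*-8.2183 + 18 = -442.2248
x_1 = -8.2183 - 0.1*-442.2248 = 36.0042


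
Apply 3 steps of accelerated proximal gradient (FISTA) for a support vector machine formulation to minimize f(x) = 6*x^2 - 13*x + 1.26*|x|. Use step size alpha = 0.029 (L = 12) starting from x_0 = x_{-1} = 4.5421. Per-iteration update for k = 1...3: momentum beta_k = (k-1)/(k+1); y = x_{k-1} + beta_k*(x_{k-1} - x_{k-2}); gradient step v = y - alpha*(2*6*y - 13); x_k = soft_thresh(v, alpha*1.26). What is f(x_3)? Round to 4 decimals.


FISTA on f(x) = 6*x^2 - 13*x + 1.26*|x|
L = 12, alpha = 0.029
Iteration 1: beta = 0.0, y = 4.5421 + 0.0*(4.5421 - 4.5421) = 4.5421
  grad(y) = 41.5052, v = y - alpha*grad = 3.3384
  prox(v) = soft_thresh(3.3384, 0.0365) = 3.3019
Iteration 2: beta = 0.3333, y = 3.3019 + 0.3333*(3.3019 - 4.5421) = 2.8885
  grad(y) = 21.6621, v = y - alpha*grad = 2.2603
  prox(v) = soft_thresh(2.2603, 0.0365) = 2.2238
Iteration 3: beta = 0.5, y = 2.2238 + 0.5*(2.2238 - 3.3019) = 1.6847
  grad(y) = 7.2164, v = y - alpha*grad = 1.4754
  prox(v) = soft_thresh(1.4754, 0.0365) = 1.4389
f(x_3) = 6*1.4389^2 - 13*1.4389 + 1.26*|1.4389| = -4.4702


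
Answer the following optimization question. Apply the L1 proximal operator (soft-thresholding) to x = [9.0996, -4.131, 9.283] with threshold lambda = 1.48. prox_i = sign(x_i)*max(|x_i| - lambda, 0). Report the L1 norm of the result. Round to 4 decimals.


Soft-thresholding with lambda = 1.48:
prox(9.0996) = sign(9.0996)*max(|9.0996| - 1.48, 0) = 7.6196
prox(-4.131) = sign(-4.131)*max(|-4.131| - 1.48, 0) = -2.651
prox(9.283) = sign(9.283)*max(|9.283| - 1.48, 0) = 7.803
prox(x) = [7.6196, -2.651, 7.803]
||prox(x)||_1 = 7.6196 + 2.651 + 7.803 = 18.0736


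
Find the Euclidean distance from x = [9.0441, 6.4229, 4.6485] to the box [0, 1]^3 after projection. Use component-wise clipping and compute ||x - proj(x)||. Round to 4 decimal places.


Project each component onto [0, 1].
clip(9.0441) = 1.0, clip(6.4229) = 1.0, clip(4.6485) = 1.0
Projection = [1.0, 1.0, 1.0]
Squared diffs: [64.7075, 29.4078, 13.3116]
Distance = sqrt(107.4269) = 10.3647


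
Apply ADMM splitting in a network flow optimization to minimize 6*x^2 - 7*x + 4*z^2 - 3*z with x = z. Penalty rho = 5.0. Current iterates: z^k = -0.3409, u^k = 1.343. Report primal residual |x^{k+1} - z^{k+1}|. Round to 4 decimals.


ADMM iteration with rho = 5.0, z^k = -0.3409, u^k = 1.343
Step 1: x-update.
Minimize 6*x^2 - 7*x + (5.0/2)*(x + 0.3409 + 1.343)^2
FOC: (2*6 + 5.0)*x = 7 + 5.0*(-0.3409 - 1.343)
x^{k+1} = -0.0835
Step 2: z-update.
Minimize 4*z^2 - 3*z + (5.0/2)*(-0.0835 - z + 1.343)^2
FOC: (2*4 + 5.0)*z = 3 + 5.0*(-0.0835 + 1.343)
z^{k+1} = 0.7152
Step 3: u-update.
u^{k+1} = 1.343 - 0.0835 - 0.7152 = 0.5443
Step 4: Primal residual = |-0.0835 - 0.7152| = 0.7987


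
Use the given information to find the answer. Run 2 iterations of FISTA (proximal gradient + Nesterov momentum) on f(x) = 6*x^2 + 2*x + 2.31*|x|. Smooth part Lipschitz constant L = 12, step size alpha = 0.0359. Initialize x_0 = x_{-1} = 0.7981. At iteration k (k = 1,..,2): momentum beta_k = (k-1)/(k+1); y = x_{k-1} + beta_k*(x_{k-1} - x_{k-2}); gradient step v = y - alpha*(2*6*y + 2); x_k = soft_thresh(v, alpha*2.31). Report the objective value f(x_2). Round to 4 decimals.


FISTA on f(x) = 6*x^2 + 2*x + 2.31*|x|
L = 12, alpha = 0.0359
Iteration 1: beta = 0.0, y = 0.7981 + 0.0*(0.7981 - 0.7981) = 0.7981
  grad(y) = 11.5772, v = y - alpha*grad = 0.3825
  prox(v) = soft_thresh(0.3825, 0.0829) = 0.2995
Iteration 2: beta = 0.3333, y = 0.2995 + 0.3333*(0.2995 - 0.7981) = 0.1334
  grad(y) = 3.6004, v = y - alpha*grad = 0.0041
  prox(v) = soft_thresh(0.0041, 0.0829) = 0.0
f(x_2) = 6*0.0^2 + 2*0.0 + 2.31*|0.0| = 0.0


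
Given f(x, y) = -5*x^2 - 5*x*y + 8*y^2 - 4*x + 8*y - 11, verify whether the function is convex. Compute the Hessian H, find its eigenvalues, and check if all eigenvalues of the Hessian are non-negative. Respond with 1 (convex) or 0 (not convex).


The Hessian of f(x,y) = -5*x^2 - 5*x*y + 8*y^2 - 4*x + 8*y - 11 is:
H = [[-10, -5], [-5, 16]]
Trace = -10 + 16 = 6
Determinant = -10*16 - (-5)^2 = -185
Discriminant = (6)^2 - 4*-185 = 776.0
Eigenvalues: lambda_1 = -10.9284, lambda_2 = 16.9284
The function is not convex.

0


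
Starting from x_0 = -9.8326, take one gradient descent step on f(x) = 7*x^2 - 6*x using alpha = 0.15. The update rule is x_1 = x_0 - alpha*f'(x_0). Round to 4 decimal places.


We compute the gradient at x_0 and apply the update.
f'(x) = 14*x - 6
f'(-9.8326) = 14*-9.8326 - 6 = -143.6564
x_1 = -9.8326 - 0.15*-143.6564 = 11.7159


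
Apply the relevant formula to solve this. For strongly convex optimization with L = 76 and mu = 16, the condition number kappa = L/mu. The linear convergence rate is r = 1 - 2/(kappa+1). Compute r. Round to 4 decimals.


Step 1: Compute the condition number.
kappa = L/mu = 76/16 = 4.75
Step 2: Compute the convergence rate.
r = 1 - 2/(kappa + 1) = 1 - 2*mu/(L + mu) = (L - mu)/(L + mu) = 60/92 = 0.6522


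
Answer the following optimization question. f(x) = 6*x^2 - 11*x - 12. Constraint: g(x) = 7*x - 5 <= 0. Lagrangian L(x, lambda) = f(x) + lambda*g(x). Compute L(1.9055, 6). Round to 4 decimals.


Step 1: Evaluate f(x).
f(1.9055) = 6*1.9055^2 - 11*1.9055 - 12 = -11.1749
Step 2: Evaluate g(x).
g(1.9055) = 7*1.9055 - 5 = 8.3385
Step 3: Compute Lagrangian.
L = -11.1749 + 6*8.3385 = 38.8561


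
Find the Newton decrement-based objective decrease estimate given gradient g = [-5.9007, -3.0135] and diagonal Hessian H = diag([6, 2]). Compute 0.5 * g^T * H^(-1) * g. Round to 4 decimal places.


Step 1: H is diagonal, so H^(-1) * g = [-0.9835, -1.5068].
Step 2: g^T H^(-1) g = sum_i g_i^2 / H_ii
  = (-5.9007)^2/6 + (-3.0135)^2/2
  = 5.803 + 4.5406 = 10.3436
Step 3: Objective decrease = 0.5 * g^T H^(-1) g = 5.1718


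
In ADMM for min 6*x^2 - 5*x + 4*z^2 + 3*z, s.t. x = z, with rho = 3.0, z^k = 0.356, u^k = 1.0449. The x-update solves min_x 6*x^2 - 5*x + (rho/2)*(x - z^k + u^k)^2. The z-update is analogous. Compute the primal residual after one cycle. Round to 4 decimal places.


ADMM iteration with rho = 3.0, z^k = 0.356, u^k = 1.0449
Step 1: x-update.
Minimize 6*x^2 - 5*x + (3.0/2)*(x - 0.356 + 1.0449)^2
FOC: (2*6 + 3.0)*x = 5 + 3.0*(0.356 - 1.0449)
x^{k+1} = 0.1956
Step 2: z-update.
Minimize 4*z^2 + 3*z + (3.0/2)*(0.1956 - z + 1.0449)^2
FOC: (2*4 + 3.0)*z = -3 + 3.0*(0.1956 + 1.0449)
z^{k+1} = 0.0656
Step 3: u-update.
u^{k+1} = 1.0449 + 0.1956 - 0.0656 = 1.1749
Step 4: Primal residual = |0.1956 - 0.0656| = 0.13


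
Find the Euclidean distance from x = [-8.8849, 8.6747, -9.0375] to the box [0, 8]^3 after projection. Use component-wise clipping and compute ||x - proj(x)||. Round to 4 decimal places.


Project each component onto [0, 8].
clip(-8.8849) = 0.0, clip(8.6747) = 8.0, clip(-9.0375) = 0.0
Projection = [0.0, 8.0, 0.0]
Squared diffs: [78.9414, 0.4552, 81.6764]
Distance = sqrt(161.073) = 12.6915


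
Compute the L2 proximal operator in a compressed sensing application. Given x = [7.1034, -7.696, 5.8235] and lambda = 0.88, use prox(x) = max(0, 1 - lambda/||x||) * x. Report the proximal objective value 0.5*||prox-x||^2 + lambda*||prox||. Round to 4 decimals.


Step 1: Compute ||x||.
||x|| = 11.9833
Step 2: Compute scaling factor.
scale = max(0, 1 - 0.88/11.9833) = 0.9266
Step 3: prox(x) = [6.5818, -7.1308, 5.3958]
||prox(x)|| = 11.1033
Step 4: Proximal objective.
0.5*||prox-x||^2 = 0.3872
lambda*||prox|| = 9.7709
Total = 10.1581


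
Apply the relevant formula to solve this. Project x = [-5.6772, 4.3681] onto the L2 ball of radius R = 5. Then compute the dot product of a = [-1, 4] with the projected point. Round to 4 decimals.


Step 1: Compute ||x|| (intermediates to 6 decimals).
||x|| = sqrt((-5.6772)^2 + 4.3681^2) = 7.163163
Step 2: Project.
Since ||x|| > R, scale = R/||x|| = 5/7.163163 = 0.698016, proj(x) = scale * x
proj(x) = [-3.962776, 3.049004]
Step 3: Dot product.
a^T * proj(x) = -1*(-3.962776) + 4*3.049004 = 16.1588


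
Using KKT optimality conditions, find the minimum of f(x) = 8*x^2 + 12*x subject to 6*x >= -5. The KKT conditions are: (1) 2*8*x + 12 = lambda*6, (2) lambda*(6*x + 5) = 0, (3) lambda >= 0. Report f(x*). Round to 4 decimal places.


Step 1: Try lambda = 0 (constraint inactive).
Stationarity: 2*8*x + 12 = 0
x* = -12/(2*8) = -0.75
Check constraint: 6*-0.75 = -4.5 >= -5 -- satisfied.
Step 2: Compute optimal value.
f(x*) = 8*(-0.75)^2 + 12*(-0.75) = -4.5


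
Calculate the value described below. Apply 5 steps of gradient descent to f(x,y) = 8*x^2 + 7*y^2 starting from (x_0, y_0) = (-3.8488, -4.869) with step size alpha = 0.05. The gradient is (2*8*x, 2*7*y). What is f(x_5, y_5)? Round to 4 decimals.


Gradient descent on f(x,y) = 8*x^2 + 7*y^2.
Starting point: (-3.8488, -4.869), alpha = 0.05
Step 1: grad_x = 2*8*-3.8488 = -61.5808, grad_y = 2*7*-4.869 = -68.166
  x_1 = -3.8488 - 0.05*-61.5808 = -0.7698
  y_1 = -4.869 - 0.05*-68.166 = -1.4607
Step 2: grad_x = 2*8*-0.7698 = -12.3162, grad_y = 2*7*-1.4607 = -20.4498
  x_2 = -0.7698 - 0.05*-12.3162 = -0.154
  y_2 = -1.4607 - 0.05*-20.4498 = -0.4382
Step 3: grad_x = 2*8*-0.154 = -2.4632, grad_y = 2*7*-0.4382 = -6.1349
  x_3 = -0.154 - 0.05*-2.4632 = -0.0308
  y_3 = -0.4382 - 0.05*-6.1349 = -0.1315
Step 4: grad_x = 2*8*-0.0308 = -0.4926, grad_y = 2*7*-0.1315 = -1.8405
  x_4 = -0.0308 - 0.05*-0.4926 = -0.0062
  y_4 = -0.1315 - 0.05*-1.8405 = -0.0394
Step 5: grad_x = 2*8*-0.0062 = -0.0985, grad_y = 2*7*-0.0394 = -0.5521
  x_5 = -0.0062 - 0.05*-0.0985 = -0.0012
  y_5 = -0.0394 - 0.05*-0.5521 = -0.0118
f(-0.0012, -0.0118) = 8*(-0.0012)^2 + 7*(-0.0118)^2 = 0.001


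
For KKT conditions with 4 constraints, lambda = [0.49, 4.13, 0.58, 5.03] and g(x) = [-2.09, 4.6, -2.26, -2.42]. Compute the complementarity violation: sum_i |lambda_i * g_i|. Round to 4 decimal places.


KKT complementary slackness check:
lambda_1 * g_1 = 0.49 * -2.09 = -1.0241
lambda_2 * g_2 = 4.13 * 4.6 = 18.998
lambda_3 * g_3 = 0.58 * -2.26 = -1.3108
lambda_4 * g_4 = 5.03 * -2.42 = -12.1726
Total violation = 1.0241 + 18.998 + 1.3108 + 12.1726 = 33.5055


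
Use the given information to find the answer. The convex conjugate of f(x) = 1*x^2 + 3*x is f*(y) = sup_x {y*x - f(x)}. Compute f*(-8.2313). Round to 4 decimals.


f*(y) = sup_x {y*x - a*x^2 - b*x} = sup_x {(y-b)*x - a*x^2}
FOC: (y - b) - 2a*x = 0 => x* = (y - b)/(2a)
x* = (-8.2313 - 3)/(2*1) = -5.6157
f*(-8.2313) = (y-b)^2/(4a) = (-8.2313 - 3)^2/(4*1)
= 126.1421/4 = 31.5355


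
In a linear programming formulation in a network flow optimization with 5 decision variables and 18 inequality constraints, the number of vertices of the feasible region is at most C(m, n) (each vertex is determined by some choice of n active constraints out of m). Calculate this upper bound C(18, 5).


Each vertex corresponds to some choice of n active constraints out of m, so the number of vertices is at most C(m, n) = m! / (n!(m-n)!).
m = 18, n = 5
Numerator: 18 * 17 * 16 * 15 * 14
Denominator: 5! = 120
C(18, 5) = 8568


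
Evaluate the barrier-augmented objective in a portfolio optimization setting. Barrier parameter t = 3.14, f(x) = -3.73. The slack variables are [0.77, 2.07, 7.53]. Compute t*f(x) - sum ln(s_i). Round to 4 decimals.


Step 1: Compute log-barrier.
ln values: [-0.2614, 0.7275, 2.0189]
phi = -(-0.2614 + 0.7275 + 2.0189) = -2.4851
Step 2: Compute augmented objective.
t*f(x) = 3.14*-3.73 = -11.7122
Total = -11.7122 - 2.4851 = -14.1973


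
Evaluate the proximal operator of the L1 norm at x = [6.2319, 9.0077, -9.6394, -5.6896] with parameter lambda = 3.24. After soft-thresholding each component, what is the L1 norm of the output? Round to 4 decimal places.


Soft-thresholding with lambda = 3.24:
prox(6.2319) = sign(6.2319)*max(|6.2319| - 3.24, 0) = 2.9919
prox(9.0077) = sign(9.0077)*max(|9.0077| - 3.24, 0) = 5.7677
prox(-9.6394) = sign(-9.6394)*max(|-9.6394| - 3.24, 0) = -6.3994
prox(-5.6896) = sign(-5.6896)*max(|-5.6896| - 3.24, 0) = -2.4496
prox(x) = [2.9919, 5.7677, -6.3994, -2.4496]
||prox(x)||_1 = 2.9919 + 5.7677 + 6.3994 + 2.4496 = 17.6086


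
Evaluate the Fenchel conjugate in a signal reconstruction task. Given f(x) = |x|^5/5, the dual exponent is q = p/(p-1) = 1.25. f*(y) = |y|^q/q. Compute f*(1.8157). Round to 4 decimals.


The conjugate exponent q satisfies 1/p + 1/q = 1.
p = 5, so q = 5/(5 - 1) = 1.25
|y|^q = 1.8157^1.25 = 2.1077
f*(1.8157) = 2.1077 / 1.25 = 1.6861


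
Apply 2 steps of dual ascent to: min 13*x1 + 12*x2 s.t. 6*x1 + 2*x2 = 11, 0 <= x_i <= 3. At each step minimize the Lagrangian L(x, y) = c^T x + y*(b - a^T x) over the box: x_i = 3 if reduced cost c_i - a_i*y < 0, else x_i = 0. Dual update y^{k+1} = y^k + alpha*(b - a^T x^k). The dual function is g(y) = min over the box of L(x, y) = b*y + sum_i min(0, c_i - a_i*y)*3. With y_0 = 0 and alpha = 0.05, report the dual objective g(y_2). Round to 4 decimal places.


Dual ascent for LP: min 13*x1 + 12*x2, 6*x1 + 2*x2 = 11, 0 <= x_i <= 3
Step 1: y^k = 0.0, reduced costs: (13.0, 12.0)
  x^k = (0.0, 0.0), subgradient = b - a^T x = 11.0
  y^{k+1} = 0.0 + 0.05*11.0 = 0.55
Step 2: y^k = 0.55, reduced costs: (9.7, 10.9)
  x^k = (0.0, 0.0), subgradient = b - a^T x = 11.0
  y^{k+1} = 0.55 + 0.05*11.0 = 1.1
Dual objective at y_2 = 1.1: reduced costs (6.4, 9.8), box minimizer x = (0.0, 0.0)
g(y_2) = b*y + (c1 - a1*y)*x1 + (c2 - a2*y)*x2 = 11*1.1 + 6.4*0.0 + 9.8*0.0 = 12.1 + 0.0 + 0.0 = 12.1


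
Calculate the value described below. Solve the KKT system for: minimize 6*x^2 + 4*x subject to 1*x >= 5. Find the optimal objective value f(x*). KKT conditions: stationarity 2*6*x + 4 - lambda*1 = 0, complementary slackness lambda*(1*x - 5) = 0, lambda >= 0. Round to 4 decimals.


Step 1: Try lambda = 0 (constraint inactive).
x_unc = -4/(2*6) = -0.3333
Check: 1*-0.3333 = -0.3333 < 5 -- violated!
Step 2: Constraint must be active: 1*x = 5
x* = 5/1 = 5.0
lambda = (2*6*5.0 + 4)/1 = 64.0
Step 3: Compute optimal value.
f(x*) = 6*5.0^2 + 4*5.0 = 170.0


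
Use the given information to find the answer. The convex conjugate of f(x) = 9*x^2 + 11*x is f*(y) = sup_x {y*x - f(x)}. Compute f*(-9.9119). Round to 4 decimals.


f*(y) = sup_x {y*x - a*x^2 - b*x} = sup_x {(y-b)*x - a*x^2}
FOC: (y - b) - 2a*x = 0 => x* = (y - b)/(2a)
x* = (-9.9119 - 11)/(2*9) = -1.1618
f*(-9.9119) = (y-b)^2/(4a) = (-9.9119 - 11)^2/(4*9)
= 437.3076/36 = 12.1474


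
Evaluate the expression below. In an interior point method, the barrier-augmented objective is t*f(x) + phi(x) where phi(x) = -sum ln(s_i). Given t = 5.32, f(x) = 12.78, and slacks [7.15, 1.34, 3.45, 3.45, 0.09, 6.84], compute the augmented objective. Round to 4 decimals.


Step 1: Compute log-barrier.
ln values: [1.9671, 0.2927, 1.2384, 1.2384, -2.4079, 1.9228]
phi = -(1.9671 + 0.2927 + 1.2384 + 1.2384 - 2.4079 + 1.9228) = -4.2514
Step 2: Compute augmented objective.
t*f(x) = 5.32*12.78 = 67.9896
Total = 67.9896 - 4.2514 = 63.7382


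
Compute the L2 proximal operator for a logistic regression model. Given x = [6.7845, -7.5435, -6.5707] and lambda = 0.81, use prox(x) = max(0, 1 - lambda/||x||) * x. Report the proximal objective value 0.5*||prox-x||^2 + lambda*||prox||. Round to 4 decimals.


Step 1: Compute ||x||.
||x|| = 12.0875
Step 2: Compute scaling factor.
scale = max(0, 1 - 0.81/12.0875) = 0.933
Step 3: prox(x) = [6.3299, -7.038, -6.1304]
||prox(x)|| = 11.2775
Step 4: Proximal objective.
0.5*||prox-x||^2 = 0.3281
lambda*||prox|| = 9.1348
Total = 9.4628


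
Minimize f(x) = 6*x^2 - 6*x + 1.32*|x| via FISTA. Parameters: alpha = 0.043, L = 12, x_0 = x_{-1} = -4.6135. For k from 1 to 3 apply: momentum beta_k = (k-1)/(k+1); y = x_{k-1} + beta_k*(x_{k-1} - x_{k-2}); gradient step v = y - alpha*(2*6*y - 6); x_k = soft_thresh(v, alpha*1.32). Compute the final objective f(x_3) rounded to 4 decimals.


FISTA on f(x) = 6*x^2 - 6*x + 1.32*|x|
L = 12, alpha = 0.043
Iteration 1: beta = 0.0, y = -4.6135 + 0.0*(-4.6135 + 4.6135) = -4.6135
  grad(y) = -61.362, v = y - alpha*grad = -1.9749
  prox(v) = soft_thresh(-1.9749, 0.0568) = -1.9182
Iteration 2: beta = 0.3333, y = -1.9182 + 0.3333*(-1.9182 + 4.6135) = -1.0197
  grad(y) = -18.2368, v = y - alpha*grad = -0.2356
  prox(v) = soft_thresh(-0.2356, 0.0568) = -0.1788
Iteration 3: beta = 0.5, y = -0.1788 + 0.5*(-0.1788 + 1.9182) = 0.6909
  grad(y) = 2.2908, v = y - alpha*grad = 0.5924
  prox(v) = soft_thresh(0.5924, 0.0568) = 0.5356
f(x_3) = 6*0.5356^2 - 6*0.5356 + 1.32*|0.5356| = -0.7853


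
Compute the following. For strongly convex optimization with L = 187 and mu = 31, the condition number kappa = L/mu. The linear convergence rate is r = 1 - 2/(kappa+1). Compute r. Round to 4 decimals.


Step 1: Compute the condition number.
kappa = L/mu = 187/31 = 6.0323
Step 2: Compute the convergence rate.
r = 1 - 2/(kappa + 1) = 1 - 2*mu/(L + mu) = (L - mu)/(L + mu) = 156/218 = 0.7156


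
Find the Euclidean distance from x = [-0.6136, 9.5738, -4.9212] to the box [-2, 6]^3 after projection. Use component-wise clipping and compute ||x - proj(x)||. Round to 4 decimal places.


Project each component onto [-2, 6].
clip(-0.6136) = -0.6136, clip(9.5738) = 6.0, clip(-4.9212) = -2.0
Projection = [-0.6136, 6.0, -2.0]
Squared diffs: [0.0, 12.772, 8.5334]
Distance = sqrt(21.3054) = 4.6158


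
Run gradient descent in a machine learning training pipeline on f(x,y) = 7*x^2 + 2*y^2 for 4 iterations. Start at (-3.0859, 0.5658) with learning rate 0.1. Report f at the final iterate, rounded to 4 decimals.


Gradient descent on f(x,y) = 7*x^2 + 2*y^2.
Starting point: (-3.0859, 0.5658), alpha = 0.1
Step 1: grad_x = 2*7*-3.0859 = -43.2026, grad_y = 2*2*0.5658 = 2.2632
  x_1 = -3.0859 - 0.1*-43.2026 = 1.2344
  y_1 = 0.5658 - 0.1*2.2632 = 0.3395
Step 2: grad_x = 2*7*1.2344 = 17.281, grad_y = 2*2*0.3395 = 1.3579
  x_2 = 1.2344 - 0.1*17.281 = -0.4937
  y_2 = 0.3395 - 0.1*1.3579 = 0.2037
Step 3: grad_x = 2*7*-0.4937 = -6.9124, grad_y = 2*2*0.2037 = 0.8148
  x_3 = -0.4937 - 0.1*-6.9124 = 0.1975
  y_3 = 0.2037 - 0.1*0.8148 = 0.1222
Step 4: grad_x = 2*7*0.1975 = 2.765, grad_y = 2*2*0.1222 = 0.4889
  x_4 = 0.1975 - 0.1*2.765 = -0.079
  y_4 = 0.1222 - 0.1*0.4889 = 0.0733
f(-0.079, 0.0733) = 7*(-0.079)^2 + 2*0.0733^2 = 0.0544


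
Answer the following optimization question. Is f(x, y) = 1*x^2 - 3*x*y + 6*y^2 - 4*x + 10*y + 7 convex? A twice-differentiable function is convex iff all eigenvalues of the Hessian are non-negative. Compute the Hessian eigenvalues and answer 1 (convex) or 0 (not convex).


The Hessian of f(x,y) = 1*x^2 - 3*x*y + 6*y^2 - 4*x + 10*y + 7 is:
H = [[2, -3], [-3, 12]]
Trace = 2 + 12 = 14
Determinant = 2*12 - (-3)^2 = 15
Discriminant = (14)^2 - 4*15 = 136.0
Eigenvalues: lambda_1 = 1.169, lambda_2 = 12.831
The function is convex.

1


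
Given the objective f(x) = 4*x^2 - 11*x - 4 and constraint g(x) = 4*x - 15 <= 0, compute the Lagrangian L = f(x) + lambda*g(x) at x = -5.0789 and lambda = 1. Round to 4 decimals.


Step 1: Evaluate f(x).
f(-5.0789) = 4*(-5.0789)^2 - 11*(-5.0789) - 4 = 155.0488
Step 2: Evaluate g(x).
g(-5.0789) = 4*-5.0789 - 15 = -35.3156
Step 3: Compute Lagrangian.
L = 155.0488 + 1*-35.3156 = 119.7332


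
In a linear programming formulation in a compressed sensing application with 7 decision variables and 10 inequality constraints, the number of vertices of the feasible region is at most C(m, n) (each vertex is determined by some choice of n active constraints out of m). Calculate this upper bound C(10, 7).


Each vertex corresponds to some choice of n active constraints out of m, so the number of vertices is at most C(m, n) = m! / (n!(m-n)!).
m = 10, n = 7
Numerator: 10 * 9 * 8 * 7 * 6 * 5 * 4
Denominator: 7! = 5040
C(10, 7) = 120


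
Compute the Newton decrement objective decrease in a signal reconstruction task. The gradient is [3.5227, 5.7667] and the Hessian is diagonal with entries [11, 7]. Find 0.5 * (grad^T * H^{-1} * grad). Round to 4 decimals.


Step 1: H is diagonal, so H^(-1) * g = [0.3202, 0.8238].
Step 2: g^T H^(-1) g = sum_i g_i^2 / H_ii
  = (3.5227)^2/11 + (5.7667)^2/7
  = 1.1281 + 4.7507 = 5.8788
Step 3: Objective decrease = 0.5 * g^T H^(-1) g = 2.9394


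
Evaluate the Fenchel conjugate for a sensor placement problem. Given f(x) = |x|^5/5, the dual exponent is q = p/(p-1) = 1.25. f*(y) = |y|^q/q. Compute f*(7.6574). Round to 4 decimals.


The conjugate exponent q satisfies 1/p + 1/q = 1.
p = 5, so q = 5/(5 - 1) = 1.25
|y|^q = 7.6574^1.25 = 12.738
f*(7.6574) = 12.738 / 1.25 = 10.1904


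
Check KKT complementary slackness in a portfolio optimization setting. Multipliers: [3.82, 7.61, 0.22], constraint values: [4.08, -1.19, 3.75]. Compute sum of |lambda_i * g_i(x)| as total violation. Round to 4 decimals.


KKT complementary slackness check:
lambda_1 * g_1 = 3.82 * 4.08 = 15.5856
lambda_2 * g_2 = 7.61 * -1.19 = -9.0559
lambda_3 * g_3 = 0.22 * 3.75 = 0.825
Total violation = 15.5856 + 9.0559 + 0.825 = 25.4665


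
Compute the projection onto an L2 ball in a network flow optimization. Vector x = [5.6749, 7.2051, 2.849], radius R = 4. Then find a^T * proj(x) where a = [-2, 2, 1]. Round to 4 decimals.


Step 1: Compute ||x|| (intermediates to 6 decimals).
||x|| = sqrt(5.6749^2 + 7.2051^2 + 2.849^2) = 9.603893
Step 2: Project.
Since ||x|| > R, scale = R/||x|| = 4/9.603893 = 0.416498, proj(x) = scale * x
proj(x) = [2.363585, 3.00091, 1.186603]
Step 3: Dot product.
a^T * proj(x) = -2*2.363585 + 2*3.00091 + 1*1.186603 = 2.4613
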